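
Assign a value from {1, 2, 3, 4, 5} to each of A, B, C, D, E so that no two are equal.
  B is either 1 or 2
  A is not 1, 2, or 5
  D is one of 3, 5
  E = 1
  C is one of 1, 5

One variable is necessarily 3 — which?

E must be 1 (only option left). Remove 1 from B, C.
B has just one choice, so B = 2.
C's domain is down to {5}, so C = 5. Strike 5 from D.
So 3 goes to D.

D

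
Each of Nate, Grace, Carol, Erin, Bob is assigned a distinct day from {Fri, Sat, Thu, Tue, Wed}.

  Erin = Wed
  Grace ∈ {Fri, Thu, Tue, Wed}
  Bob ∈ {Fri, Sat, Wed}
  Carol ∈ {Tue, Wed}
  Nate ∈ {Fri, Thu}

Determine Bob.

Sat

Erin must be Wed (only option left). So Grace, Carol, Bob can't be Wed.
Carol must be Tue (only option left). Strike Tue from Grace.
Among the 3 still-open variables, Sat fits only Bob (and all 3 values in {Fri, Sat, Thu} must be used), so Bob = Sat.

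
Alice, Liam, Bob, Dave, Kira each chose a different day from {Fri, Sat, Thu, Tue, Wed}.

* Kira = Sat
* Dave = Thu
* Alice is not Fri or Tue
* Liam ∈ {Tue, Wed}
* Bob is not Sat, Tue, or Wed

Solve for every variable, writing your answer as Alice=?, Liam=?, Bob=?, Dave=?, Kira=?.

Alice=Wed, Liam=Tue, Bob=Fri, Dave=Thu, Kira=Sat

Dave's domain is down to {Thu}, so Dave = Thu. So Alice, Bob can't be Thu.
That leaves Kira = Sat. Remove Sat from Alice.
That leaves Alice = Wed. Remove Wed from Liam.
Liam's domain is down to {Tue}, so Liam = Tue.
Bob's domain is down to {Fri}, so Bob = Fri.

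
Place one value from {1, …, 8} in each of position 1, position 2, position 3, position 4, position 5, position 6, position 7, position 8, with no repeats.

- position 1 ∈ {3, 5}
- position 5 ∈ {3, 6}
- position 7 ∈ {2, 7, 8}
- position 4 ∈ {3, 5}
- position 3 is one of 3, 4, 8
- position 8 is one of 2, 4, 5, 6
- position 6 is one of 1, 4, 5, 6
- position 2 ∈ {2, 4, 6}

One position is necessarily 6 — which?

position 5

The 8 variables together cover exactly {1, 2, 3, 4, 5, 6, 7, 8} — 8 values for 8 variables — and 1 appears only in position 6's list, so position 6 = 1.
Among the 7 still-open variables, 7 fits only position 7 (and all 7 values in {2, 3, 4, 5, 6, 7, 8} must be used), so position 7 = 7.
The 6 still-open variables draw from only 6 values {2, 3, 4, 5, 6, 8}, so each is used; only position 3 can be 8, hence position 3 = 8.
position 1 and position 4 share exactly the 2 values {3, 5}; by pigeonhole those values go to them, so strike 3, 5 from position 5, position 8.
So 6 goes to position 5.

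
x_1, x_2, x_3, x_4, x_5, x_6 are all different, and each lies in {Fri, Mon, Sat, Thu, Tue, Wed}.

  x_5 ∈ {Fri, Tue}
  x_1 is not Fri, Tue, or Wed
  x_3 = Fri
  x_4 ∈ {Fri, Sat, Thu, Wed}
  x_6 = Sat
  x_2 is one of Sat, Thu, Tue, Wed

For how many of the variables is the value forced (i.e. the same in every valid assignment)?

x_3 must be Fri (only option left). Strike Fri from x_4, x_5.
x_5 must be Tue (only option left). Remove Tue from x_2.
x_6's domain is down to {Sat}, so x_6 = Sat. So x_1, x_2, x_4 can't be Sat.
The 3 still-open variables together cover exactly {Mon, Thu, Wed} — 3 values for 3 variables — and Mon appears only in x_1's list, so x_1 = Mon.
Determined: x_1=Mon, x_3=Fri, x_5=Tue, x_6=Sat. The other variables each still have more than one consistent value. That makes 4.

4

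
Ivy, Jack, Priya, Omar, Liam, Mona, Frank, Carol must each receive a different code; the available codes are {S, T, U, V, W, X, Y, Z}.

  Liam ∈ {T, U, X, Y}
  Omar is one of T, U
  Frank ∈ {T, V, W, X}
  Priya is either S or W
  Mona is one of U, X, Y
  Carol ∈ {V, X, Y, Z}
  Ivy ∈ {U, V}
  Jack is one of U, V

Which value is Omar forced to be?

T

The 8 variables together cover exactly {S, T, U, V, W, X, Y, Z} — 8 values for 8 variables — and S appears only in Priya's list, so Priya = S.
Among the 7 still-open variables, W fits only Frank (and all 7 values in {T, U, V, W, X, Y, Z} must be used), so Frank = W.
Among the 6 still-open variables, Z fits only Carol (and all 6 values in {T, U, V, X, Y, Z} must be used), so Carol = Z.
Ivy and Jack between them cover only {U, V} — a naked pair. Remove those values from Omar, Liam, Mona.
So Omar = T.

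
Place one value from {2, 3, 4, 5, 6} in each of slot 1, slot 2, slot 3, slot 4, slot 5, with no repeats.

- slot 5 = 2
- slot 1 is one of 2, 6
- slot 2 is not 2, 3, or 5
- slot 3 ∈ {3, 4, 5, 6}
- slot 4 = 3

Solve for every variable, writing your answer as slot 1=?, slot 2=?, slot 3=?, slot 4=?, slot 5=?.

slot 4 has just one choice, so slot 4 = 3. Remove 3 from slot 3.
That leaves slot 5 = 2. Remove 2 from slot 1.
slot 1's domain is down to {6}, so slot 1 = 6. Strike 6 from slot 2, slot 3.
slot 2's domain is down to {4}, so slot 2 = 4. Eliminate 4 elsewhere: slot 3.
That leaves slot 3 = 5.

slot 1=6, slot 2=4, slot 3=5, slot 4=3, slot 5=2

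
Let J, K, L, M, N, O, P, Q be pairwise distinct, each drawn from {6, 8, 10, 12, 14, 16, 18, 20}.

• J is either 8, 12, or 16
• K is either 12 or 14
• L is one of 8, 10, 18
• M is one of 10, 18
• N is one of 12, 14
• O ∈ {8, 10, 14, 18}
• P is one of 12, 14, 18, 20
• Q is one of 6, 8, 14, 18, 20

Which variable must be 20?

P

The 8 variables draw from only 8 values {6, 8, 10, 12, 14, 16, 18, 20}, so each is used; only Q can be 6, hence Q = 6.
Among the 7 still-open variables, 16 fits only J (and all 7 values in {8, 10, 12, 14, 16, 18, 20} must be used), so J = 16.
The 6 still-open variables together cover exactly {8, 10, 12, 14, 18, 20} — 6 values for 6 variables — and 20 appears only in P's list, so P = 20.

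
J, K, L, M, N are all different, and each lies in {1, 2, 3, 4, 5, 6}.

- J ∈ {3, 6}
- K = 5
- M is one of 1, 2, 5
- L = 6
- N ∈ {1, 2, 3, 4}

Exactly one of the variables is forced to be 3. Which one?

K's domain is down to {5}, so K = 5. So M can't be 5.
L has just one choice, so L = 6. So J can't be 6.
So 3 goes to J.

J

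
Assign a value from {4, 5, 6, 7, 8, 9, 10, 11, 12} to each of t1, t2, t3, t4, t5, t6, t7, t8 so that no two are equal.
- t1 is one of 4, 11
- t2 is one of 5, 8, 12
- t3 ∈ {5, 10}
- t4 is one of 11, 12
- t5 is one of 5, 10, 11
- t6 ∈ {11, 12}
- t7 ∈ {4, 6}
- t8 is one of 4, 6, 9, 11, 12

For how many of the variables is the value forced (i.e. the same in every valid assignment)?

4

The 8 variables draw from only 8 values {4, 5, 6, 8, 9, 10, 11, 12}, so each is used; only t2 can be 8, hence t2 = 8.
Among the 7 still-open variables, 9 fits only t8 (and all 7 values in {4, 5, 6, 9, 10, 11, 12} must be used), so t8 = 9.
Among the 6 still-open variables, 6 fits only t7 (and all 6 values in {4, 5, 6, 10, 11, 12} must be used), so t7 = 6.
The 5 still-open variables draw from only 5 values {4, 5, 10, 11, 12}, so each is used; only t1 can be 4, hence t1 = 4.
The 2 variables t4 and t6 are confined to {11, 12}, which locks those values in; drop them from t5.
Determined: t1=4, t2=8, t7=6, t8=9. The other variables each still have more than one consistent value. That makes 4.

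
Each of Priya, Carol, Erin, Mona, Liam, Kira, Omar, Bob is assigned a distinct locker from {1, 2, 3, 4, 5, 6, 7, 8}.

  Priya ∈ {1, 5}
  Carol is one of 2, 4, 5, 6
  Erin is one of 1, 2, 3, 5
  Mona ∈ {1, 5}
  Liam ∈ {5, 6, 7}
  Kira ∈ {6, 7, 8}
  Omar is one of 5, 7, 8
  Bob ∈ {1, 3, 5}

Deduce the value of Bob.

3

The 8 variables together cover exactly {1, 2, 3, 4, 5, 6, 7, 8} — 8 values for 8 variables — and 4 appears only in Carol's list, so Carol = 4.
Among the 7 still-open variables, 2 fits only Erin (and all 7 values in {1, 2, 3, 5, 6, 7, 8} must be used), so Erin = 2.
The 6 still-open variables draw from only 6 values {1, 3, 5, 6, 7, 8}, so each is used; only Bob can be 3, hence Bob = 3.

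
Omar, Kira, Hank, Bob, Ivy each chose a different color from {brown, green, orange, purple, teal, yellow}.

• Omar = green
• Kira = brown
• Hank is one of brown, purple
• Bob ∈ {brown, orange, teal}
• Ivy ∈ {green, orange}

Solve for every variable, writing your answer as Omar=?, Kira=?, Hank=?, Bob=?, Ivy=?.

Omar must be green (only option left). Eliminate green elsewhere: Ivy.
That leaves Kira = brown. Eliminate brown elsewhere: Hank, Bob.
That leaves Hank = purple.
Ivy must be orange (only option left). Strike orange from Bob.
Bob must be teal (only option left).

Omar=green, Kira=brown, Hank=purple, Bob=teal, Ivy=orange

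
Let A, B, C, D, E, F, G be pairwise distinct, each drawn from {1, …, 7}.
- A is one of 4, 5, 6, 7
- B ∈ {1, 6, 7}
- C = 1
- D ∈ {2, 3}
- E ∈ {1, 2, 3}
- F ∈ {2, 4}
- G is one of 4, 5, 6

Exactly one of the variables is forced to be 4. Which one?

F

C must be 1 (only option left). So B, E can't be 1.
The 2 variables D and E are confined to {2, 3}, which locks those values in; drop them from F.
So 4 goes to F.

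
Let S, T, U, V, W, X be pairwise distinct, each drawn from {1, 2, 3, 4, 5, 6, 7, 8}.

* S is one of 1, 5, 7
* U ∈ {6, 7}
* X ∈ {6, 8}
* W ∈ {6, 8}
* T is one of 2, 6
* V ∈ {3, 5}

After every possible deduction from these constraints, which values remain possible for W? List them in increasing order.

W and X between them cover only {6, 8} — a naked pair. Remove those values from T, U.
T's domain is down to {2}, so T = 2.
U has just one choice, so U = 7. So S can't be 7.
No further eliminations apply; W can still be any of 6, 8.

6, 8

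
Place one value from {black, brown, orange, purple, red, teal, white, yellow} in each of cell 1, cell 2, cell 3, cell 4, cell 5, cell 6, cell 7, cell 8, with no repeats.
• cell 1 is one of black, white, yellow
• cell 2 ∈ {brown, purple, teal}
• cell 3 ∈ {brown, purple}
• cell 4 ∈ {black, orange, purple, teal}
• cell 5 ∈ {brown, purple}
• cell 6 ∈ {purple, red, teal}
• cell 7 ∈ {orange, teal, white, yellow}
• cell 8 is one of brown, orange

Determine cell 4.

black

The 8 variables draw from only 8 values {black, brown, orange, purple, red, teal, white, yellow}, so each is used; only cell 6 can be red, hence cell 6 = red.
cell 3 and cell 5 between them cover only {brown, purple} — a naked pair. Remove those values from cell 2, cell 4, cell 8.
cell 2's domain is down to {teal}, so cell 2 = teal. Strike teal from cell 4, cell 7.
cell 8 has just one choice, so cell 8 = orange. Remove orange from cell 4, cell 7.
So cell 4 = black.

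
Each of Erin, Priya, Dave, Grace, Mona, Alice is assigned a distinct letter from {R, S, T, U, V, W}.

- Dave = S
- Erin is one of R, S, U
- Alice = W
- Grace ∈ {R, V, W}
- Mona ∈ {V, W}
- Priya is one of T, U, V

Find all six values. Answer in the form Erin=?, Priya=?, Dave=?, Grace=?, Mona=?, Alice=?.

Dave's domain is down to {S}, so Dave = S. Eliminate S elsewhere: Erin.
Alice's domain is down to {W}, so Alice = W. So Grace, Mona can't be W.
Mona must be V (only option left). Eliminate V elsewhere: Priya, Grace.
Grace has just one choice, so Grace = R. Remove R from Erin.
That leaves Erin = U. Remove U from Priya.
Priya has just one choice, so Priya = T.

Erin=U, Priya=T, Dave=S, Grace=R, Mona=V, Alice=W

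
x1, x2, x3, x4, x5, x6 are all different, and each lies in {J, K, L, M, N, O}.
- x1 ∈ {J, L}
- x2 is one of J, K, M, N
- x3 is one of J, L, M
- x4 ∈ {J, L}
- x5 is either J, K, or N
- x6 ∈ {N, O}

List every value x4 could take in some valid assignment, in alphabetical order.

J, L

The 6 variables draw from only 6 values {J, K, L, M, N, O}, so each is used; only x6 can be O, hence x6 = O.
x1 and x4 share exactly the 2 values {J, L}; by pigeonhole those values go to them, so strike J, L from x2, x3, x5.
x3's domain is down to {M}, so x3 = M. So x2 can't be M.
No further eliminations apply; x4 can still be any of J, L.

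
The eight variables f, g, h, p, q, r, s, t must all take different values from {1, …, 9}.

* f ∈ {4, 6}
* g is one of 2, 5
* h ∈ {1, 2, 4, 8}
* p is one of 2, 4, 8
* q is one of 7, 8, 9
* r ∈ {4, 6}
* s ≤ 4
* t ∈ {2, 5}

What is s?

3

f and r between them cover only {4, 6} — a naked pair. Remove those values from h, p, s.
g and t between them cover only {2, 5} — a naked pair. Remove those values from h, p, s.
p must be 8 (only option left). Eliminate 8 elsewhere: h, q.
That leaves h = 1. Strike 1 from s.
So s = 3.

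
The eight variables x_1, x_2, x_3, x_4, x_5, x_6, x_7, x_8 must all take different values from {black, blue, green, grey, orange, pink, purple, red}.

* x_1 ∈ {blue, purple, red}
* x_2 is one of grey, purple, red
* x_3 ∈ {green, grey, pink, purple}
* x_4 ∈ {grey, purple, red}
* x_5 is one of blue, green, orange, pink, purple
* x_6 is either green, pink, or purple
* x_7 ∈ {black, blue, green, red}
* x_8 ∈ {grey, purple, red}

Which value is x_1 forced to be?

blue

The 8 variables draw from only 8 values {black, blue, green, grey, orange, pink, purple, red}, so each is used; only x_7 can be black, hence x_7 = black.
The 7 still-open variables together cover exactly {blue, green, grey, orange, pink, purple, red} — 7 values for 7 variables — and orange appears only in x_5's list, so x_5 = orange.
Among the 6 still-open variables, blue fits only x_1 (and all 6 values in {blue, green, grey, pink, purple, red} must be used), so x_1 = blue.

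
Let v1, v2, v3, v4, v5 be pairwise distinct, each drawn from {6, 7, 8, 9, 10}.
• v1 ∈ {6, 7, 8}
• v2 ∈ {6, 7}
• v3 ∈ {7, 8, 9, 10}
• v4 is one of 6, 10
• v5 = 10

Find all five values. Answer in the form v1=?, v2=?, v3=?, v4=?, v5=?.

v5's domain is down to {10}, so v5 = 10. So v3, v4 can't be 10.
v4 must be 6 (only option left). Eliminate 6 elsewhere: v1, v2.
v2 has just one choice, so v2 = 7. Eliminate 7 elsewhere: v1, v3.
v1 has just one choice, so v1 = 8. Eliminate 8 elsewhere: v3.
v3 has just one choice, so v3 = 9.

v1=8, v2=7, v3=9, v4=6, v5=10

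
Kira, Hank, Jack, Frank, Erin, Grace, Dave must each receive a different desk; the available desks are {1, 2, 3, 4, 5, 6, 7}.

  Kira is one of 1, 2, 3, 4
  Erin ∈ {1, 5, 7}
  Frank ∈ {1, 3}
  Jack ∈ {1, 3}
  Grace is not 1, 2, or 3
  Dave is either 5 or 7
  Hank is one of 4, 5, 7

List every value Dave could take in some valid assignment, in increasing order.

Among the 7 variables, 2 fits only Kira (and all 7 values in {1, 2, 3, 4, 5, 6, 7} must be used), so Kira = 2.
The 6 still-open variables together cover exactly {1, 3, 4, 5, 6, 7} — 6 values for 6 variables — and 6 appears only in Grace's list, so Grace = 6.
The 5 still-open variables draw from only 5 values {1, 3, 4, 5, 7}, so each is used; only Hank can be 4, hence Hank = 4.
Jack and Frank share exactly the 2 values {1, 3}; by pigeonhole those values go to them, so strike 1, 3 from Erin.
No further eliminations apply; Dave can still be any of 5, 7.

5, 7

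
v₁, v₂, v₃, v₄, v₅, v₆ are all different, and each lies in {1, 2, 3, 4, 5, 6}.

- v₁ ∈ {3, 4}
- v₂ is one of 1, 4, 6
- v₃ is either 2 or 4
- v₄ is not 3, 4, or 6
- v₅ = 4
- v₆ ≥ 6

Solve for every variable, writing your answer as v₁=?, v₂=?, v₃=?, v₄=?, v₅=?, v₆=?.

v₅ must be 4 (only option left). Eliminate 4 elsewhere: v₁, v₂, v₃.
v₆'s domain is down to {6}, so v₆ = 6. So v₂ can't be 6.
v₁ has just one choice, so v₁ = 3.
v₂'s domain is down to {1}, so v₂ = 1. So v₄ can't be 1.
v₃ must be 2 (only option left). So v₄ can't be 2.
v₄ has just one choice, so v₄ = 5.

v₁=3, v₂=1, v₃=2, v₄=5, v₅=4, v₆=6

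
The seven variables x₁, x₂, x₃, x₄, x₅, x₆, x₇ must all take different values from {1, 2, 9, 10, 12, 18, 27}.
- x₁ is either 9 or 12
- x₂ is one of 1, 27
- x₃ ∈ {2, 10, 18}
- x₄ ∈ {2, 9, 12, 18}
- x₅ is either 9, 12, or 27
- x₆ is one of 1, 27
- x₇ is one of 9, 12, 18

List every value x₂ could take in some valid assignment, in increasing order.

The 7 variables together cover exactly {1, 2, 9, 10, 12, 18, 27} — 7 values for 7 variables — and 10 appears only in x₃'s list, so x₃ = 10.
The 6 still-open variables together cover exactly {1, 2, 9, 12, 18, 27} — 6 values for 6 variables — and 2 appears only in x₄'s list, so x₄ = 2.
The 5 still-open variables together cover exactly {1, 9, 12, 18, 27} — 5 values for 5 variables — and 18 appears only in x₇'s list, so x₇ = 18.
The 2 variables x₂ and x₆ are confined to {1, 27}, which locks those values in; drop them from x₅.
No further eliminations apply; x₂ can still be any of 1, 27.

1, 27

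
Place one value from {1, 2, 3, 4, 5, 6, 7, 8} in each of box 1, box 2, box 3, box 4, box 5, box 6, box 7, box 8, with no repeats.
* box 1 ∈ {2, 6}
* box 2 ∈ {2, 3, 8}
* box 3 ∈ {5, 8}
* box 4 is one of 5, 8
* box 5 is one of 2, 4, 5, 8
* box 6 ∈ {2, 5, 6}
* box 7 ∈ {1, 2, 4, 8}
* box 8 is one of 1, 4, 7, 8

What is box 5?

4

The 8 variables draw from only 8 values {1, 2, 3, 4, 5, 6, 7, 8}, so each is used; only box 2 can be 3, hence box 2 = 3.
The 7 still-open variables draw from only 7 values {1, 2, 4, 5, 6, 7, 8}, so each is used; only box 8 can be 7, hence box 8 = 7.
The 6 still-open variables together cover exactly {1, 2, 4, 5, 6, 8} — 6 values for 6 variables — and 1 appears only in box 7's list, so box 7 = 1.
The 5 still-open variables draw from only 5 values {2, 4, 5, 6, 8}, so each is used; only box 5 can be 4, hence box 5 = 4.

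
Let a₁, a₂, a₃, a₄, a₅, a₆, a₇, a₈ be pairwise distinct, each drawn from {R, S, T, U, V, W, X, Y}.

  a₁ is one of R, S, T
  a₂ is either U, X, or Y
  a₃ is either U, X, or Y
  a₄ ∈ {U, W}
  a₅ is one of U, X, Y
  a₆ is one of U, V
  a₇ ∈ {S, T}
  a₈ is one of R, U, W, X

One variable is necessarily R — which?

The 8 variables together cover exactly {R, S, T, U, V, W, X, Y} — 8 values for 8 variables — and V appears only in a₆'s list, so a₆ = V.
a₂, a₃, a₅ share exactly the 3 values {U, X, Y}; by pigeonhole those values go to them, so strike U, X, Y from a₄, a₈.
a₄ must be W (only option left). So a₈ can't be W.
So R goes to a₈.

a₈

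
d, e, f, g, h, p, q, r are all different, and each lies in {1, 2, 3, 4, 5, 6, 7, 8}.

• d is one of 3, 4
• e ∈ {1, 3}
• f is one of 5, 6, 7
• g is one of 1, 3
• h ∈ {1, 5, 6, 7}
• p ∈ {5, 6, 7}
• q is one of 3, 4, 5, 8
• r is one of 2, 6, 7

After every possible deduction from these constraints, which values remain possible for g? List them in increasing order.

The 8 variables together cover exactly {1, 2, 3, 4, 5, 6, 7, 8} — 8 values for 8 variables — and 2 appears only in r's list, so r = 2.
Among the 7 still-open variables, 8 fits only q (and all 7 values in {1, 3, 4, 5, 6, 7, 8} must be used), so q = 8.
The 6 still-open variables draw from only 6 values {1, 3, 4, 5, 6, 7}, so each is used; only d can be 4, hence d = 4.
e and g share exactly the 2 values {1, 3}; by pigeonhole those values go to them, so strike 1, 3 from h.
No further eliminations apply; g can still be any of 1, 3.

1, 3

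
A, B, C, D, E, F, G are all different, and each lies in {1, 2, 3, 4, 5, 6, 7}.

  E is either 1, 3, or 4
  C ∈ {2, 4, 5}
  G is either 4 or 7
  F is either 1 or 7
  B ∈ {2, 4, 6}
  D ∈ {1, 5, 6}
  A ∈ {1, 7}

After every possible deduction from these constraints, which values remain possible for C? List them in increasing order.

Among the 7 variables, 3 fits only E (and all 7 values in {1, 2, 3, 4, 5, 6, 7} must be used), so E = 3.
A and F between them cover only {1, 7} — a naked pair. Remove those values from D, G.
That leaves G = 4. Eliminate 4 elsewhere: B, C.
No further eliminations apply; C can still be any of 2, 5.

2, 5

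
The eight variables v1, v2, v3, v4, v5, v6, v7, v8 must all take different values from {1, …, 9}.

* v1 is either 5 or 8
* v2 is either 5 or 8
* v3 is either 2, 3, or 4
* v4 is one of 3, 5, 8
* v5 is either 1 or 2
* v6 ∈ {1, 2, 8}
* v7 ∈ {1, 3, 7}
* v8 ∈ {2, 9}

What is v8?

9

The 8 variables together cover exactly {1, 2, 3, 4, 5, 7, 8, 9} — 8 values for 8 variables — and 4 appears only in v3's list, so v3 = 4.
Among the 7 still-open variables, 7 fits only v7 (and all 7 values in {1, 2, 3, 5, 7, 8, 9} must be used), so v7 = 7.
Among the 6 still-open variables, 3 fits only v4 (and all 6 values in {1, 2, 3, 5, 8, 9} must be used), so v4 = 3.
Among the 5 still-open variables, 9 fits only v8 (and all 5 values in {1, 2, 5, 8, 9} must be used), so v8 = 9.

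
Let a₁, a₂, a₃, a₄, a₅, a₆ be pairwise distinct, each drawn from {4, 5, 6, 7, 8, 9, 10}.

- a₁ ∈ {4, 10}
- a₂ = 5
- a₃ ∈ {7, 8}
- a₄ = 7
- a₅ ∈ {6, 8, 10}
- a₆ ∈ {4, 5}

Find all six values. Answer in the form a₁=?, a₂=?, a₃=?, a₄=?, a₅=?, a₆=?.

a₁=10, a₂=5, a₃=8, a₄=7, a₅=6, a₆=4

a₂'s domain is down to {5}, so a₂ = 5. Strike 5 from a₆.
That leaves a₄ = 7. Strike 7 from a₃.
That leaves a₆ = 4. So a₁ can't be 4.
a₁ has just one choice, so a₁ = 10. So a₅ can't be 10.
a₃ has just one choice, so a₃ = 8. Strike 8 from a₅.
a₅'s domain is down to {6}, so a₅ = 6.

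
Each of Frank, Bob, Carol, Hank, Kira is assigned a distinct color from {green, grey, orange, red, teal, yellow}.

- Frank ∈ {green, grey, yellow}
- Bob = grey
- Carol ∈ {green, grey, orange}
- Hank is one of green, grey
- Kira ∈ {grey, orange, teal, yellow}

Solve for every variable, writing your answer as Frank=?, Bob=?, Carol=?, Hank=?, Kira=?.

Frank=yellow, Bob=grey, Carol=orange, Hank=green, Kira=teal

Bob must be grey (only option left). Eliminate grey elsewhere: Frank, Carol, Hank, Kira.
Hank's domain is down to {green}, so Hank = green. So Frank, Carol can't be green.
Frank has just one choice, so Frank = yellow. So Kira can't be yellow.
Carol must be orange (only option left). So Kira can't be orange.
Kira's domain is down to {teal}, so Kira = teal.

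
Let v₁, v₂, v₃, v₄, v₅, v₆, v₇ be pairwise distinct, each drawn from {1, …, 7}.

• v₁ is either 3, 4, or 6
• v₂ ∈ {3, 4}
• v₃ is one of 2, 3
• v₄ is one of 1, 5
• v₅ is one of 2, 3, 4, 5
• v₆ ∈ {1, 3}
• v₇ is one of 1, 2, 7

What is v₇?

The 7 variables together cover exactly {1, 2, 3, 4, 5, 6, 7} — 7 values for 7 variables — and 6 appears only in v₁'s list, so v₁ = 6.
Among the 6 still-open variables, 7 fits only v₇ (and all 6 values in {1, 2, 3, 4, 5, 7} must be used), so v₇ = 7.

7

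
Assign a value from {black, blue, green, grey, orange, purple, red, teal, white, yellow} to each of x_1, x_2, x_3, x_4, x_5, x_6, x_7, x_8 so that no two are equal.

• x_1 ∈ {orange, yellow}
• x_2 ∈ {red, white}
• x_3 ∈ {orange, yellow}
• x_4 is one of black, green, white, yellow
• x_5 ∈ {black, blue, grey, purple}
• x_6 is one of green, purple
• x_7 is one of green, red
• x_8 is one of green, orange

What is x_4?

black

x_1 and x_3 between them cover only {orange, yellow} — a naked pair. Remove those values from x_4, x_8.
x_8 has just one choice, so x_8 = green. Strike green from x_4, x_6, x_7.
That leaves x_6 = purple. Remove purple from x_5.
x_7 must be red (only option left). So x_2 can't be red.
x_2's domain is down to {white}, so x_2 = white. Eliminate white elsewhere: x_4.
So x_4 = black.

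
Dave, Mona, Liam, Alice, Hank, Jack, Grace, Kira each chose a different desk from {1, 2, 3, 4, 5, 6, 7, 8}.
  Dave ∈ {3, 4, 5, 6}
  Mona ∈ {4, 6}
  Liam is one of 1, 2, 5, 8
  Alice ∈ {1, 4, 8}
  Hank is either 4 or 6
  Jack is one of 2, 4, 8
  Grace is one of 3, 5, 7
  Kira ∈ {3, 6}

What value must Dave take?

5

Among the 8 variables, 7 fits only Grace (and all 8 values in {1, 2, 3, 4, 5, 6, 7, 8} must be used), so Grace = 7.
Mona and Hank share exactly the 2 values {4, 6}; by pigeonhole those values go to them, so strike 4, 6 from Dave, Alice, Jack, Kira.
That leaves Kira = 3. Strike 3 from Dave.
So Dave = 5.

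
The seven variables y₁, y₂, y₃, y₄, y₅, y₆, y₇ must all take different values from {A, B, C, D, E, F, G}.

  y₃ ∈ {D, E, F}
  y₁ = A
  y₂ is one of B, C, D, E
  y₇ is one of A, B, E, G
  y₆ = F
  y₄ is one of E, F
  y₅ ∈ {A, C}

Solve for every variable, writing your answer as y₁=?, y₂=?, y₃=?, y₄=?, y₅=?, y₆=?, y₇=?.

y₁'s domain is down to {A}, so y₁ = A. Remove A from y₅, y₇.
y₅'s domain is down to {C}, so y₅ = C. So y₂ can't be C.
y₆'s domain is down to {F}, so y₆ = F. Eliminate F elsewhere: y₃, y₄.
y₄ has just one choice, so y₄ = E. Strike E from y₂, y₃, y₇.
y₃ has just one choice, so y₃ = D. So y₂ can't be D.
y₂ has just one choice, so y₂ = B. So y₇ can't be B.
y₇'s domain is down to {G}, so y₇ = G.

y₁=A, y₂=B, y₃=D, y₄=E, y₅=C, y₆=F, y₇=G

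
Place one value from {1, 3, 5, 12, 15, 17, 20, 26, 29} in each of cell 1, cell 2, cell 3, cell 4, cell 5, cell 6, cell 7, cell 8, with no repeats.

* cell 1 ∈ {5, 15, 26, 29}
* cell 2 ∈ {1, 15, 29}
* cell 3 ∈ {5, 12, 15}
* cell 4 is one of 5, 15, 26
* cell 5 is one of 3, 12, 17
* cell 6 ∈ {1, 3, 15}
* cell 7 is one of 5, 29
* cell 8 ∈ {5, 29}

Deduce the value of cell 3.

12

The 8 variables draw from only 8 values {1, 3, 5, 12, 15, 17, 26, 29}, so each is used; only cell 5 can be 17, hence cell 5 = 17.
Among the 7 still-open variables, 3 fits only cell 6 (and all 7 values in {1, 3, 5, 12, 15, 26, 29} must be used), so cell 6 = 3.
The 6 still-open variables together cover exactly {1, 5, 12, 15, 26, 29} — 6 values for 6 variables — and 1 appears only in cell 2's list, so cell 2 = 1.
The 5 still-open variables draw from only 5 values {5, 12, 15, 26, 29}, so each is used; only cell 3 can be 12, hence cell 3 = 12.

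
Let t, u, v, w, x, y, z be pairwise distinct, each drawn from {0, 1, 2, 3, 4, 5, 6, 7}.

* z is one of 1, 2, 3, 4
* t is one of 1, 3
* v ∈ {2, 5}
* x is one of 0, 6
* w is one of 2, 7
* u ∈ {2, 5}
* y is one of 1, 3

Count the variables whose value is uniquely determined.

2

t and y share exactly the 2 values {1, 3}; by pigeonhole those values go to them, so strike 1, 3 from z.
The 2 variables u and v are confined to {2, 5}, which locks those values in; drop them from w, z.
w has just one choice, so w = 7.
z's domain is down to {4}, so z = 4.
Determined: w=7, z=4. The other variables each still have more than one consistent value. That makes 2.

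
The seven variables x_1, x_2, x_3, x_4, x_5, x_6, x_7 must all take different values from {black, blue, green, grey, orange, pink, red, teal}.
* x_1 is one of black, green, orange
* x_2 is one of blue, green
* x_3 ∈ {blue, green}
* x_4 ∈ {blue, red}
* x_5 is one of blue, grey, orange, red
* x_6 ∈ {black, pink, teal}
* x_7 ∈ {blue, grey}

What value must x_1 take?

x_2 and x_3 share exactly the 2 values {blue, green}; by pigeonhole those values go to them, so strike blue, green from x_1, x_4, x_5, x_7.
That leaves x_4 = red. Remove red from x_5.
That leaves x_7 = grey. Remove grey from x_5.
x_5 must be orange (only option left). So x_1 can't be orange.
So x_1 = black.

black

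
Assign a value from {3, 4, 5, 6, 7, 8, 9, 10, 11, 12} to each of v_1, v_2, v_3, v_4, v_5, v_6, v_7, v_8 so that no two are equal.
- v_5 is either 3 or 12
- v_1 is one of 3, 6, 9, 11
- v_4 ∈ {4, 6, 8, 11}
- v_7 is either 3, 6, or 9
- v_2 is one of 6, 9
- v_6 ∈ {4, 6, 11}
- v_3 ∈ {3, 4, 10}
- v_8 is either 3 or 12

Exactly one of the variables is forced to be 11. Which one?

v_1

The 8 variables draw from only 8 values {3, 4, 6, 8, 9, 10, 11, 12}, so each is used; only v_4 can be 8, hence v_4 = 8.
Among the 7 still-open variables, 10 fits only v_3 (and all 7 values in {3, 4, 6, 9, 10, 11, 12} must be used), so v_3 = 10.
The 6 still-open variables draw from only 6 values {3, 4, 6, 9, 11, 12}, so each is used; only v_6 can be 4, hence v_6 = 4.
The 5 still-open variables together cover exactly {3, 6, 9, 11, 12} — 5 values for 5 variables — and 11 appears only in v_1's list, so v_1 = 11.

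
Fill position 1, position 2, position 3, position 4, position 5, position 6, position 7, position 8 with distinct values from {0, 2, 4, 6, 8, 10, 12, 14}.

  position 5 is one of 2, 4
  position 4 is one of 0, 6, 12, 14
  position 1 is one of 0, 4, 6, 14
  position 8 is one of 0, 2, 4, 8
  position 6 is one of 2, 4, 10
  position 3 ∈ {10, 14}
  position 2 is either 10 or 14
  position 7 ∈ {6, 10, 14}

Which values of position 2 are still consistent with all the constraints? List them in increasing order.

10, 14

Among the 8 variables, 8 fits only position 8 (and all 8 values in {0, 2, 4, 6, 8, 10, 12, 14} must be used), so position 8 = 8.
The 7 still-open variables draw from only 7 values {0, 2, 4, 6, 10, 12, 14}, so each is used; only position 4 can be 12, hence position 4 = 12.
Among the 6 still-open variables, 0 fits only position 1 (and all 6 values in {0, 2, 4, 6, 10, 14} must be used), so position 1 = 0.
Among the 5 still-open variables, 6 fits only position 7 (and all 5 values in {2, 4, 6, 10, 14} must be used), so position 7 = 6.
position 2 and position 3 between them cover only {10, 14} — a naked pair. Remove those values from position 6.
No further eliminations apply; position 2 can still be any of 10, 14.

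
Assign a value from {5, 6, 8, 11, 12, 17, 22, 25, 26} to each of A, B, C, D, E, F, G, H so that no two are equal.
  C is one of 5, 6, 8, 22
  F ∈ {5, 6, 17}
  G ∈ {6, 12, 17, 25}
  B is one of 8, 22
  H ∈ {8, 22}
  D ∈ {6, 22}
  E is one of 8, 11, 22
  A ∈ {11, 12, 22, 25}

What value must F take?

17

B and H between them cover only {8, 22} — a naked pair. Remove those values from A, C, D, E.
D has just one choice, so D = 6. Strike 6 from C, F, G.
That leaves E = 11. So A can't be 11.
That leaves C = 5. So F can't be 5.
So F = 17.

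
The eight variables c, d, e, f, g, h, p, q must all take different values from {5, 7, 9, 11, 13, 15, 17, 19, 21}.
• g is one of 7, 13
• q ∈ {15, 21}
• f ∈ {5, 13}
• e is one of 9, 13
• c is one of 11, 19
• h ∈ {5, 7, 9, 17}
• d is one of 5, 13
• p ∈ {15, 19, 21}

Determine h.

d and f between them cover only {5, 13} — a naked pair. Remove those values from e, g, h.
e must be 9 (only option left). So h can't be 9.
g's domain is down to {7}, so g = 7. So h can't be 7.
So h = 17.

17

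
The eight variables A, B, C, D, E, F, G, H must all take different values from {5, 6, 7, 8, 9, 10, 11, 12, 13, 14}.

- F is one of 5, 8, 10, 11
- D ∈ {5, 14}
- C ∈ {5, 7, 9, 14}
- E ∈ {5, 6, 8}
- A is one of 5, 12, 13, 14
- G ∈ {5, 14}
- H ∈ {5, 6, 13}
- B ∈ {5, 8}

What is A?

D and G between them cover only {5, 14} — a naked pair. Remove those values from A, B, C, E, F, H.
B's domain is down to {8}, so B = 8. Eliminate 8 elsewhere: E, F.
E's domain is down to {6}, so E = 6. Remove 6 from H.
That leaves H = 13. Eliminate 13 elsewhere: A.
So A = 12.

12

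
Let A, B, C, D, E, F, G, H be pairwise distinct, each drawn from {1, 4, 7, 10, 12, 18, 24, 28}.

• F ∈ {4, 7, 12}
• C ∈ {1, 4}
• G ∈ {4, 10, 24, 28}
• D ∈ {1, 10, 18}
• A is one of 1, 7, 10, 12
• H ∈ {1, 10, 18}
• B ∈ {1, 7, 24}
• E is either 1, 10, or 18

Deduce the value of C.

4

The 8 variables together cover exactly {1, 4, 7, 10, 12, 18, 24, 28} — 8 values for 8 variables — and 28 appears only in G's list, so G = 28.
The 7 still-open variables draw from only 7 values {1, 4, 7, 10, 12, 18, 24}, so each is used; only B can be 24, hence B = 24.
D, E, H share exactly the 3 values {1, 10, 18}; by pigeonhole those values go to them, so strike 1, 10, 18 from A, C.
So C = 4.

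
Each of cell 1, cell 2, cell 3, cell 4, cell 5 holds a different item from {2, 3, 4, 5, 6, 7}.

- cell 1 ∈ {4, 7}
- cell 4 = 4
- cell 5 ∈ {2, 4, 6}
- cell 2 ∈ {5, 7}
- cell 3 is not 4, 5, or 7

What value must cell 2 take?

cell 4 has just one choice, so cell 4 = 4. So cell 1, cell 5 can't be 4.
cell 1 has just one choice, so cell 1 = 7. So cell 2 can't be 7.
So cell 2 = 5.

5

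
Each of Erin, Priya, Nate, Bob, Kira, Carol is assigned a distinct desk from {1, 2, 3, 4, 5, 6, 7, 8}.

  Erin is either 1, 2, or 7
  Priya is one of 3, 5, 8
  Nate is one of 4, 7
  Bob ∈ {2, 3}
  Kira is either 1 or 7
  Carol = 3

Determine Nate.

Carol must be 3 (only option left). Strike 3 from Priya, Bob.
Bob's domain is down to {2}, so Bob = 2. Strike 2 from Erin.
Erin and Kira between them cover only {1, 7} — a naked pair. Remove those values from Nate.
So Nate = 4.

4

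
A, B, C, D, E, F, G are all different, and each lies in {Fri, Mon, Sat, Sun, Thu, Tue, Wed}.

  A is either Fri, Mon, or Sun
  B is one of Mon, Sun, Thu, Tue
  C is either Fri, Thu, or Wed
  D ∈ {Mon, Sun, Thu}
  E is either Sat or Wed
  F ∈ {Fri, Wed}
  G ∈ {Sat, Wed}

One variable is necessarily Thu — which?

The 7 variables together cover exactly {Fri, Mon, Sat, Sun, Thu, Tue, Wed} — 7 values for 7 variables — and Tue appears only in B's list, so B = Tue.
E and G between them cover only {Sat, Wed} — a naked pair. Remove those values from C, F.
F's domain is down to {Fri}, so F = Fri. Strike Fri from A, C.
So Thu goes to C.

C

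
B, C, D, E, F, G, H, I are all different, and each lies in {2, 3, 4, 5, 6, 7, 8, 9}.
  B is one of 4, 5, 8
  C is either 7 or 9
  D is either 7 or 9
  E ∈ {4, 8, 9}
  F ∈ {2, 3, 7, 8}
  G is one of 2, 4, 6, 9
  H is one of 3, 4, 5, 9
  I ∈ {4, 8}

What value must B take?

5

The 8 variables draw from only 8 values {2, 3, 4, 5, 6, 7, 8, 9}, so each is used; only G can be 6, hence G = 6.
The 7 still-open variables draw from only 7 values {2, 3, 4, 5, 7, 8, 9}, so each is used; only F can be 2, hence F = 2.
The 6 still-open variables draw from only 6 values {3, 4, 5, 7, 8, 9}, so each is used; only H can be 3, hence H = 3.
The 5 still-open variables together cover exactly {4, 5, 7, 8, 9} — 5 values for 5 variables — and 5 appears only in B's list, so B = 5.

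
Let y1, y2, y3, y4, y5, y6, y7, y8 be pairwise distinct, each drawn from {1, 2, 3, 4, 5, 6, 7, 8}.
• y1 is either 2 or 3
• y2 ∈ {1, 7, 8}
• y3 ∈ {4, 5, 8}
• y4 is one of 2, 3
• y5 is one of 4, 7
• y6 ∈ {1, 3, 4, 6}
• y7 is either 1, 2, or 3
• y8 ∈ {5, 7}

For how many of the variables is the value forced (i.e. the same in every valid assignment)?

2

The 8 variables together cover exactly {1, 2, 3, 4, 5, 6, 7, 8} — 8 values for 8 variables — and 6 appears only in y6's list, so y6 = 6.
y1 and y4 between them cover only {2, 3} — a naked pair. Remove those values from y7.
y7's domain is down to {1}, so y7 = 1. So y2 can't be 1.
Determined: y6=6, y7=1. The other variables each still have more than one consistent value. That makes 2.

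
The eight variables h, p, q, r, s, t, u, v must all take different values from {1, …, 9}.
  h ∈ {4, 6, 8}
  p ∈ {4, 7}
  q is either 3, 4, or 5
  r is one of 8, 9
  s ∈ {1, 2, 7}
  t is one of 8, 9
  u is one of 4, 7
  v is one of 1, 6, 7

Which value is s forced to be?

2

p and u share exactly the 2 values {4, 7}; by pigeonhole those values go to them, so strike 4, 7 from h, q, s, v.
r and t between them cover only {8, 9} — a naked pair. Remove those values from h.
h has just one choice, so h = 6. Eliminate 6 elsewhere: v.
v must be 1 (only option left). So s can't be 1.
So s = 2.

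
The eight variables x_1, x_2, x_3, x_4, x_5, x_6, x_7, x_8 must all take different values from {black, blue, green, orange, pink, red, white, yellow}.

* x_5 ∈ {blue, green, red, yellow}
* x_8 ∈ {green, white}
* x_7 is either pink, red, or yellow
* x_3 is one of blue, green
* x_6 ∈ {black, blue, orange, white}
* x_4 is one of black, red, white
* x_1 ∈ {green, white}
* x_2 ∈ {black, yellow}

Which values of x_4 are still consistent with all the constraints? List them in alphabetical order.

The 8 variables together cover exactly {black, blue, green, orange, pink, red, white, yellow} — 8 values for 8 variables — and orange appears only in x_6's list, so x_6 = orange.
Among the 7 still-open variables, pink fits only x_7 (and all 7 values in {black, blue, green, pink, red, white, yellow} must be used), so x_7 = pink.
x_1 and x_8 share exactly the 2 values {green, white}; by pigeonhole those values go to them, so strike green, white from x_3, x_4, x_5.
That leaves x_3 = blue. Eliminate blue elsewhere: x_5.
No further eliminations apply; x_4 can still be any of black, red.

black, red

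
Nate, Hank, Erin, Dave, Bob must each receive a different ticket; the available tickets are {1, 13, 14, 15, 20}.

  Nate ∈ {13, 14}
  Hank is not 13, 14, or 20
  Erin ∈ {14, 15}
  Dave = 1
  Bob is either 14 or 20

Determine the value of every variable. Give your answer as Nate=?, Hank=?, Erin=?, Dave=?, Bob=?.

Nate=13, Hank=15, Erin=14, Dave=1, Bob=20

Dave's domain is down to {1}, so Dave = 1. Eliminate 1 elsewhere: Hank.
That leaves Hank = 15. So Erin can't be 15.
Erin must be 14 (only option left). So Nate, Bob can't be 14.
Bob must be 20 (only option left).
That leaves Nate = 13.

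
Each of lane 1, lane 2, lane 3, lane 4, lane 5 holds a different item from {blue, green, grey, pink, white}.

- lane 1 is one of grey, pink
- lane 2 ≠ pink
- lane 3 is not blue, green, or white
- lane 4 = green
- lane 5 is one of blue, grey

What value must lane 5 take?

lane 4 must be green (only option left). Remove green from lane 2.
The 4 still-open variables together cover exactly {blue, grey, pink, white} — 4 values for 4 variables — and white appears only in lane 2's list, so lane 2 = white.
The 3 still-open variables draw from only 3 values {blue, grey, pink}, so each is used; only lane 5 can be blue, hence lane 5 = blue.

blue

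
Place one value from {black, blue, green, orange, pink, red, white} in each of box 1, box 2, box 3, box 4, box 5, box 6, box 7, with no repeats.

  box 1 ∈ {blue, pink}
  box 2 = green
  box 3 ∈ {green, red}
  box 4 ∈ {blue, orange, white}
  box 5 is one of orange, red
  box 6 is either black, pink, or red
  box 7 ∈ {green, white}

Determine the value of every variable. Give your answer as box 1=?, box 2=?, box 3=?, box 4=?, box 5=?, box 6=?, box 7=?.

box 1=pink, box 2=green, box 3=red, box 4=blue, box 5=orange, box 6=black, box 7=white

box 2's domain is down to {green}, so box 2 = green. Remove green from box 3, box 7.
box 3 has just one choice, so box 3 = red. Remove red from box 5, box 6.
box 5 must be orange (only option left). Remove orange from box 4.
box 7's domain is down to {white}, so box 7 = white. Eliminate white elsewhere: box 4.
box 4 must be blue (only option left). Strike blue from box 1.
box 1 must be pink (only option left). Strike pink from box 6.
That leaves box 6 = black.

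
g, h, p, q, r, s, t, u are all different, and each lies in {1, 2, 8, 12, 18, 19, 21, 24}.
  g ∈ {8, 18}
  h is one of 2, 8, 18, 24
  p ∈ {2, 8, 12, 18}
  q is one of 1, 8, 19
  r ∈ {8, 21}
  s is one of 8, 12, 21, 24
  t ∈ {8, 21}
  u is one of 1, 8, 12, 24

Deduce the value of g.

18

The 8 variables draw from only 8 values {1, 2, 8, 12, 18, 19, 21, 24}, so each is used; only q can be 19, hence q = 19.
The 7 still-open variables together cover exactly {1, 2, 8, 12, 18, 21, 24} — 7 values for 7 variables — and 1 appears only in u's list, so u = 1.
r and t share exactly the 2 values {8, 21}; by pigeonhole those values go to them, so strike 8, 21 from g, h, p, s.
So g = 18.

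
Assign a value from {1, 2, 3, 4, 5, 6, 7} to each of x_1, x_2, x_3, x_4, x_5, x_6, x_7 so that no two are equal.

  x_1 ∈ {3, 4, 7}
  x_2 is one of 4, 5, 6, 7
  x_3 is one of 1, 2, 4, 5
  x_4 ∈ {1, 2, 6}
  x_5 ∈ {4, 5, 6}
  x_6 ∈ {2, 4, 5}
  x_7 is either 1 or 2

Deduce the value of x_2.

7

The 7 variables together cover exactly {1, 2, 3, 4, 5, 6, 7} — 7 values for 7 variables — and 3 appears only in x_1's list, so x_1 = 3.
The 6 still-open variables draw from only 6 values {1, 2, 4, 5, 6, 7}, so each is used; only x_2 can be 7, hence x_2 = 7.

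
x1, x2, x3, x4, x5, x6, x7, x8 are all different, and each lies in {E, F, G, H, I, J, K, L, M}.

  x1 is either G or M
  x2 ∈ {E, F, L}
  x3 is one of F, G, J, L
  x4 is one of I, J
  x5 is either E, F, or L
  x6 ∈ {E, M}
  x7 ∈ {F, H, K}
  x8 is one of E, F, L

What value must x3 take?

The 3 variables x2, x5, x8 are confined to {E, F, L}, which locks those values in; drop them from x3, x6, x7.
x6 has just one choice, so x6 = M. Strike M from x1.
x1 has just one choice, so x1 = G. Eliminate G elsewhere: x3.
So x3 = J.

J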